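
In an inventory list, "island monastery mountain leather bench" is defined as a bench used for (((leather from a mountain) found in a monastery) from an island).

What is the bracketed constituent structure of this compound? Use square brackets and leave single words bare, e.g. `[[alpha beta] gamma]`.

Whole compound: head "bench", modifier "island monastery mountain leather".
Inside "island monastery mountain leather": head "leather" (specifically "monastery mountain leather"), modifier "island".
Inside "monastery mountain leather": head "leather" (specifically "mountain leather"), modifier "monastery".
Inside "mountain leather": head "leather", modifier "mountain".
So the structure is [[island [monastery [mountain leather]]] bench].

[[island [monastery [mountain leather]]] bench]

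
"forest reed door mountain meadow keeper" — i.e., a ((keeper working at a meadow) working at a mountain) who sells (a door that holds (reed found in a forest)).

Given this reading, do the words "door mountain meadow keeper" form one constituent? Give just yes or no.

no

The top-level split is [forest reed door] [mountain meadow keeper]; the full structure is [[[forest reed] door] [mountain [meadow keeper]]].
"door mountain meadow keeper" straddles a constituent boundary, so it is not a single unit.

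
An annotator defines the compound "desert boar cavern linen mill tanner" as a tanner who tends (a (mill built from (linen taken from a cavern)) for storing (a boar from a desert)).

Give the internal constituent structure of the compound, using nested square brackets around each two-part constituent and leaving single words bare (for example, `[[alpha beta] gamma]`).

Overall it is a kind of tanner; the modifier is "desert boar cavern linen mill".
Inside "desert boar cavern linen mill": head "mill" (specifically "cavern linen mill"), modifier "desert boar".
Inside "desert boar": head "boar", modifier "desert".
Inside "cavern linen mill": head "mill", modifier "cavern linen".
Inside "cavern linen": head "linen", modifier "cavern".
Putting it together: [[[desert boar] [[cavern linen] mill]] tanner].

[[[desert boar] [[cavern linen] mill]] tanner]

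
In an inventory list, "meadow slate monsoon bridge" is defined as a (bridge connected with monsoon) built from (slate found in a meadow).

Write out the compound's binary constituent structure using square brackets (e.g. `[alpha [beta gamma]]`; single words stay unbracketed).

[[meadow slate] [monsoon bridge]]

Whole compound: head "bridge" (specifically "monsoon bridge"), modifier "meadow slate".
"meadow slate" → head "slate", modifier "meadow".
"monsoon bridge" → head "bridge", modifier "monsoon".
So the structure is [[meadow slate] [monsoon bridge]].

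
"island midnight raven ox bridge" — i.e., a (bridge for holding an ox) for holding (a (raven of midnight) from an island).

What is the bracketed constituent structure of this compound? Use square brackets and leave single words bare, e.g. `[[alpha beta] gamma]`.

[[island [midnight raven]] [ox bridge]]

Overall it is a kind of bridge (specifically "ox bridge"); the modifier is "island midnight raven".
"island midnight raven" → head "raven" (specifically "midnight raven"), modifier "island".
"midnight raven" → head "raven", modifier "midnight".
"ox bridge" → head "bridge", modifier "ox".
Putting it together: [[island [midnight raven]] [ox bridge]].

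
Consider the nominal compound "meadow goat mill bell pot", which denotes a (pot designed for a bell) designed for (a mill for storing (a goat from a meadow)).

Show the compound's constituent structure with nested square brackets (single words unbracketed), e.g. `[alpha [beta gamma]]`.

Whole compound: head "pot" (specifically "bell pot"), modifier "meadow goat mill".
Within "meadow goat mill", the head is "mill" and the modifier is "meadow goat".
Within "meadow goat", the head is "goat" and the modifier is "meadow".
Within "bell pot", the head is "pot" and the modifier is "bell".
So the structure is [[[meadow goat] mill] [bell pot]].

[[[meadow goat] mill] [bell pot]]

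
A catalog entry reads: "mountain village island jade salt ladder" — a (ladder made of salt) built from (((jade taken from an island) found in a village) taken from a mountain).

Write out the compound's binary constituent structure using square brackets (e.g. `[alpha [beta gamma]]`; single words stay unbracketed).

[[mountain [village [island jade]]] [salt ladder]]

Whole compound: head "ladder" (specifically "salt ladder"), modifier "mountain village island jade".
Within "mountain village island jade", the head is "jade" (specifically "village island jade") and the modifier is "mountain".
Within "village island jade", the head is "jade" (specifically "island jade") and the modifier is "village".
Within "island jade", the head is "jade" and the modifier is "island".
Within "salt ladder", the head is "ladder" and the modifier is "salt".
Putting it together: [[mountain [village [island jade]]] [salt ladder]].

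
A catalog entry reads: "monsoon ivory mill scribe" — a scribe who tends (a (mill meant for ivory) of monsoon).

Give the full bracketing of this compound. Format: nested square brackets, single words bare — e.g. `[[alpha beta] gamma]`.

[[monsoon [ivory mill]] scribe]

Overall it is a kind of scribe; the modifier is "monsoon ivory mill".
"monsoon ivory mill" → head "mill" (specifically "ivory mill"), modifier "monsoon".
"ivory mill" → head "mill", modifier "ivory".
Putting it together: [[monsoon [ivory mill]] scribe].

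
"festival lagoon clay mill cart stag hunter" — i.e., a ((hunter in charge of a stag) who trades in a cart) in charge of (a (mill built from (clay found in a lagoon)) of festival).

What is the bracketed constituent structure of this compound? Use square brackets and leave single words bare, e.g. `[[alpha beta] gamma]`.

Overall it is a kind of hunter (specifically "cart stag hunter"); the modifier is "festival lagoon clay mill".
Inside "festival lagoon clay mill": head "mill" (specifically "lagoon clay mill"), modifier "festival".
Inside "lagoon clay mill": head "mill", modifier "lagoon clay".
Inside "lagoon clay": head "clay", modifier "lagoon".
Inside "cart stag hunter": head "hunter" (specifically "stag hunter"), modifier "cart".
Inside "stag hunter": head "hunter", modifier "stag".
So the structure is [[festival [[lagoon clay] mill]] [cart [stag hunter]]].

[[festival [[lagoon clay] mill]] [cart [stag hunter]]]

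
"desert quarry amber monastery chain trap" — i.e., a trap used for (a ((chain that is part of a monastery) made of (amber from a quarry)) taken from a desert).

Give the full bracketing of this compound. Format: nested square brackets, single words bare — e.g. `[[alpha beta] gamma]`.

[[desert [[quarry amber] [monastery chain]]] trap]

At the top level: head "trap"; modifier "desert quarry amber monastery chain".
Inside "desert quarry amber monastery chain": head "chain" (specifically "quarry amber monastery chain"), modifier "desert".
Inside "quarry amber monastery chain": head "chain" (specifically "monastery chain"), modifier "quarry amber".
Inside "quarry amber": head "amber", modifier "quarry".
Inside "monastery chain": head "chain", modifier "monastery".
Assembled: [[desert [[quarry amber] [monastery chain]]] trap].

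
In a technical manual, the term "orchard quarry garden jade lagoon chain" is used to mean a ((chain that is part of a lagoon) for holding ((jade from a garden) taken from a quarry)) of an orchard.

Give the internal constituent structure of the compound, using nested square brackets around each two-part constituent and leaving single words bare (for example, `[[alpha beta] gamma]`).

[orchard [[quarry [garden jade]] [lagoon chain]]]

Overall it is a kind of chain (specifically "quarry garden jade lagoon chain"); the modifier is "orchard".
Within "quarry garden jade lagoon chain", the head is "chain" (specifically "lagoon chain") and the modifier is "quarry garden jade".
Within "quarry garden jade", the head is "jade" (specifically "garden jade") and the modifier is "quarry".
Within "garden jade", the head is "jade" and the modifier is "garden".
Within "lagoon chain", the head is "chain" and the modifier is "lagoon".
Putting it together: [orchard [[quarry [garden jade]] [lagoon chain]]].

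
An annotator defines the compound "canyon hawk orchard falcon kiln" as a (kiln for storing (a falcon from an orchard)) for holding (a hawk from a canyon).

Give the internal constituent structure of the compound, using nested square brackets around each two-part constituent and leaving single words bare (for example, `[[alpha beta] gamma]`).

Overall it is a kind of kiln (specifically "orchard falcon kiln"); the modifier is "canyon hawk".
"canyon hawk" → head "hawk", modifier "canyon".
"orchard falcon kiln" → head "kiln", modifier "orchard falcon".
"orchard falcon" → head "falcon", modifier "orchard".
So the structure is [[canyon hawk] [[orchard falcon] kiln]].

[[canyon hawk] [[orchard falcon] kiln]]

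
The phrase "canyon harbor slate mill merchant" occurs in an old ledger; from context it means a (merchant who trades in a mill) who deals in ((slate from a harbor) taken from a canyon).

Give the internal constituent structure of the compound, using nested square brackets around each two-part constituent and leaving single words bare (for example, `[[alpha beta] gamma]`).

[[canyon [harbor slate]] [mill merchant]]

At the top level: head "merchant" (specifically "mill merchant"); modifier "canyon harbor slate".
Within "canyon harbor slate", the head is "slate" (specifically "harbor slate") and the modifier is "canyon".
Within "harbor slate", the head is "slate" and the modifier is "harbor".
Within "mill merchant", the head is "merchant" and the modifier is "mill".
Assembled: [[canyon [harbor slate]] [mill merchant]].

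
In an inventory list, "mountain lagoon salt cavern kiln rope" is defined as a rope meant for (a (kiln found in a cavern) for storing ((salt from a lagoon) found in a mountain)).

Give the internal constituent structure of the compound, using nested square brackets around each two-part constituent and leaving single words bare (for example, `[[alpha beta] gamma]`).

[[[mountain [lagoon salt]] [cavern kiln]] rope]

Whole compound: head "rope", modifier "mountain lagoon salt cavern kiln".
Inside "mountain lagoon salt cavern kiln": head "kiln" (specifically "cavern kiln"), modifier "mountain lagoon salt".
Inside "mountain lagoon salt": head "salt" (specifically "lagoon salt"), modifier "mountain".
Inside "lagoon salt": head "salt", modifier "lagoon".
Inside "cavern kiln": head "kiln", modifier "cavern".
Putting it together: [[[mountain [lagoon salt]] [cavern kiln]] rope].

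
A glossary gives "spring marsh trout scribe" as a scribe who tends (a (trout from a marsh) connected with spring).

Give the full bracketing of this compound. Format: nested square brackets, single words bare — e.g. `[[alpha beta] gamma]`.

Whole compound: head "scribe", modifier "spring marsh trout".
Within "spring marsh trout", the head is "trout" (specifically "marsh trout") and the modifier is "spring".
Within "marsh trout", the head is "trout" and the modifier is "marsh".
So the structure is [[spring [marsh trout]] scribe].

[[spring [marsh trout]] scribe]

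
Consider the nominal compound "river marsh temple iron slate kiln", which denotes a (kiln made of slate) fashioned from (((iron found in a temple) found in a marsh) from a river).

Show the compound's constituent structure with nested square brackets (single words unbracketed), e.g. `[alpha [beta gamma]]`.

[[river [marsh [temple iron]]] [slate kiln]]

The outermost head in the paraphrase is "kiln" (specifically "slate kiln"), modified by "river marsh temple iron".
"river marsh temple iron" → head "iron" (specifically "marsh temple iron"), modifier "river".
"marsh temple iron" → head "iron" (specifically "temple iron"), modifier "marsh".
"temple iron" → head "iron", modifier "temple".
"slate kiln" → head "kiln", modifier "slate".
So the structure is [[river [marsh [temple iron]]] [slate kiln]].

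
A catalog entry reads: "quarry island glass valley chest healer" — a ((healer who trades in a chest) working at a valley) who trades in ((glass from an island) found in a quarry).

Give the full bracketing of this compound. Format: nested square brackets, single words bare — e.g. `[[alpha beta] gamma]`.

At the top level: head "healer" (specifically "valley chest healer"); modifier "quarry island glass".
Inside "quarry island glass": head "glass" (specifically "island glass"), modifier "quarry".
Inside "island glass": head "glass", modifier "island".
Inside "valley chest healer": head "healer" (specifically "chest healer"), modifier "valley".
Inside "chest healer": head "healer", modifier "chest".
So the structure is [[quarry [island glass]] [valley [chest healer]]].

[[quarry [island glass]] [valley [chest healer]]]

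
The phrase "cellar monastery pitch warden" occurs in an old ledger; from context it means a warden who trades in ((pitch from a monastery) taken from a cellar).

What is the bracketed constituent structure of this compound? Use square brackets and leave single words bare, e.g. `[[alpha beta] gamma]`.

Whole compound: head "warden", modifier "cellar monastery pitch".
"cellar monastery pitch" → head "pitch" (specifically "monastery pitch"), modifier "cellar".
"monastery pitch" → head "pitch", modifier "monastery".
So the structure is [[cellar [monastery pitch]] warden].

[[cellar [monastery pitch]] warden]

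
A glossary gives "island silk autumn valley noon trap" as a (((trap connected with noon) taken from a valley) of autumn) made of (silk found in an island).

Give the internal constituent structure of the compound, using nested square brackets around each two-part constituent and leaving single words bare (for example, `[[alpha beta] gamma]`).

At the top level: head "trap" (specifically "autumn valley noon trap"); modifier "island silk".
Inside "island silk": head "silk", modifier "island".
Inside "autumn valley noon trap": head "trap" (specifically "valley noon trap"), modifier "autumn".
Inside "valley noon trap": head "trap" (specifically "noon trap"), modifier "valley".
Inside "noon trap": head "trap", modifier "noon".
Assembled: [[island silk] [autumn [valley [noon trap]]]].

[[island silk] [autumn [valley [noon trap]]]]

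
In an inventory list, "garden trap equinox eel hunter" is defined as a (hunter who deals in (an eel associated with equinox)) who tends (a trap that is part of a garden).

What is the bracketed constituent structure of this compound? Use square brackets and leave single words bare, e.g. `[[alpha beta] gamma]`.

Whole compound: head "hunter" (specifically "equinox eel hunter"), modifier "garden trap".
Inside "garden trap": head "trap", modifier "garden".
Inside "equinox eel hunter": head "hunter", modifier "equinox eel".
Inside "equinox eel": head "eel", modifier "equinox".
So the structure is [[garden trap] [[equinox eel] hunter]].

[[garden trap] [[equinox eel] hunter]]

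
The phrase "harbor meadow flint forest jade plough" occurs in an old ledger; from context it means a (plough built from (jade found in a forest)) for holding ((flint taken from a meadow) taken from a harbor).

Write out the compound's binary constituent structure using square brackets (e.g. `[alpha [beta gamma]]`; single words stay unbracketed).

[[harbor [meadow flint]] [[forest jade] plough]]

The outermost head in the paraphrase is "plough" (specifically "forest jade plough"), modified by "harbor meadow flint".
Inside "harbor meadow flint": head "flint" (specifically "meadow flint"), modifier "harbor".
Inside "meadow flint": head "flint", modifier "meadow".
Inside "forest jade plough": head "plough", modifier "forest jade".
Inside "forest jade": head "jade", modifier "forest".
Putting it together: [[harbor [meadow flint]] [[forest jade] plough]].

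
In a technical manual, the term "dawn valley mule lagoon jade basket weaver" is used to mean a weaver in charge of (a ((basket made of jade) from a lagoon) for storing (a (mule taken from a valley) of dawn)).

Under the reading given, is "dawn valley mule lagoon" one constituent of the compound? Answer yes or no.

no

The top-level split is [dawn valley mule lagoon jade basket] [weaver]; the full structure is [[[dawn [valley mule]] [lagoon [jade basket]]] weaver].
"dawn valley mule lagoon" straddles a constituent boundary, so it is not a single unit.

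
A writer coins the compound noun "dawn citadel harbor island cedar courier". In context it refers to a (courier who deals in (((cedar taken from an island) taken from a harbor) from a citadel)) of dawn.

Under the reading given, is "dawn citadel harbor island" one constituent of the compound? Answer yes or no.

no

The top-level split is [dawn] [citadel harbor island cedar courier]; the full structure is [dawn [[citadel [harbor [island cedar]]] courier]].
"dawn citadel harbor island" straddles a constituent boundary, so it is not a single unit.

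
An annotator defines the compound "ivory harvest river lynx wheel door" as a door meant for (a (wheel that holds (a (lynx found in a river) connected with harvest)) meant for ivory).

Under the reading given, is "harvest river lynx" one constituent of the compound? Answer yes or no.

The paraphrase groups the words so that "harvest river lynx" is one unit: it corresponds to a single parenthesized sub-phrase.
The full structure is [[ivory [[harvest [river lynx]] wheel]] door], in which [harvest river lynx] is a constituent.

yes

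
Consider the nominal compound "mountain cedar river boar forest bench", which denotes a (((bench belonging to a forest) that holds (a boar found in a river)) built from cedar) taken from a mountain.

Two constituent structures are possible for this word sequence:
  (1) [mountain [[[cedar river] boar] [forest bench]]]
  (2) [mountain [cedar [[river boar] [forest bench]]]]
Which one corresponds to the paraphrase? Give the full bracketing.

The paraphrase's head is the "bench" part ("cedar river boar forest bench"); its modifier is "mountain".
That top-level split, carried through the inner groups, gives [mountain [cedar [[river boar] [forest bench]]]].

[mountain [cedar [[river boar] [forest bench]]]]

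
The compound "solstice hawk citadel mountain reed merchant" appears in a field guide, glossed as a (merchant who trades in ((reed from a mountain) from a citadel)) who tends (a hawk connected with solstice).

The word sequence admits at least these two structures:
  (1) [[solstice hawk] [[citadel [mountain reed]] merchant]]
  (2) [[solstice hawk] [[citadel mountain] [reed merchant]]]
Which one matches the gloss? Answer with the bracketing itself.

The paraphrase's head is the "merchant" part ("citadel mountain reed merchant"); its modifier is "solstice hawk".
That top-level split, carried through the inner groups, gives [[solstice hawk] [[citadel [mountain reed]] merchant]].

[[solstice hawk] [[citadel [mountain reed]] merchant]]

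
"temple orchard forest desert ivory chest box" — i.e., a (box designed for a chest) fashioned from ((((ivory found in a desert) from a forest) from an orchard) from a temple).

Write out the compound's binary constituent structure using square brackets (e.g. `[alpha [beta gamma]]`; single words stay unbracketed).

The outermost head in the paraphrase is "box" (specifically "chest box"), modified by "temple orchard forest desert ivory".
Within "temple orchard forest desert ivory", the head is "ivory" (specifically "orchard forest desert ivory") and the modifier is "temple".
Within "orchard forest desert ivory", the head is "ivory" (specifically "forest desert ivory") and the modifier is "orchard".
Within "forest desert ivory", the head is "ivory" (specifically "desert ivory") and the modifier is "forest".
Within "desert ivory", the head is "ivory" and the modifier is "desert".
Within "chest box", the head is "box" and the modifier is "chest".
Putting it together: [[temple [orchard [forest [desert ivory]]]] [chest box]].

[[temple [orchard [forest [desert ivory]]]] [chest box]]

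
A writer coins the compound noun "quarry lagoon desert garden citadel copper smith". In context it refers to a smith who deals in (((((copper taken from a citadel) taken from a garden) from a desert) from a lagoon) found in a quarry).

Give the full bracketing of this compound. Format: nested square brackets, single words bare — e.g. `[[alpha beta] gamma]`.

[[quarry [lagoon [desert [garden [citadel copper]]]]] smith]

At the top level: head "smith"; modifier "quarry lagoon desert garden citadel copper".
"quarry lagoon desert garden citadel copper" → head "copper" (specifically "lagoon desert garden citadel copper"), modifier "quarry".
"lagoon desert garden citadel copper" → head "copper" (specifically "desert garden citadel copper"), modifier "lagoon".
"desert garden citadel copper" → head "copper" (specifically "garden citadel copper"), modifier "desert".
"garden citadel copper" → head "copper" (specifically "citadel copper"), modifier "garden".
"citadel copper" → head "copper", modifier "citadel".
So the structure is [[quarry [lagoon [desert [garden [citadel copper]]]]] smith].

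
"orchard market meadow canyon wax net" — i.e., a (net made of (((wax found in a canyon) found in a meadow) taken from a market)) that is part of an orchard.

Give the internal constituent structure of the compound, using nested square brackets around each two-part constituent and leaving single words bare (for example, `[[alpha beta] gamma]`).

[orchard [[market [meadow [canyon wax]]] net]]

The outermost head in the paraphrase is "net" (specifically "market meadow canyon wax net"), modified by "orchard".
"market meadow canyon wax net" → head "net", modifier "market meadow canyon wax".
"market meadow canyon wax" → head "wax" (specifically "meadow canyon wax"), modifier "market".
"meadow canyon wax" → head "wax" (specifically "canyon wax"), modifier "meadow".
"canyon wax" → head "wax", modifier "canyon".
So the structure is [orchard [[market [meadow [canyon wax]]] net]].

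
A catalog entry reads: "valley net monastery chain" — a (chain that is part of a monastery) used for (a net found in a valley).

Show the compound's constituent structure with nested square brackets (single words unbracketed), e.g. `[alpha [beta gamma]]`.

[[valley net] [monastery chain]]

The outermost head in the paraphrase is "chain" (specifically "monastery chain"), modified by "valley net".
"valley net" → head "net", modifier "valley".
"monastery chain" → head "chain", modifier "monastery".
Putting it together: [[valley net] [monastery chain]].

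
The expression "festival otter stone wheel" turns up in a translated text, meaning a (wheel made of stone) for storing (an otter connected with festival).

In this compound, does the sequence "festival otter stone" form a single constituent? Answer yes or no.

no

The top-level split is [festival otter] [stone wheel]; the full structure is [[festival otter] [stone wheel]].
"festival otter stone" straddles a constituent boundary, so it is not a single unit.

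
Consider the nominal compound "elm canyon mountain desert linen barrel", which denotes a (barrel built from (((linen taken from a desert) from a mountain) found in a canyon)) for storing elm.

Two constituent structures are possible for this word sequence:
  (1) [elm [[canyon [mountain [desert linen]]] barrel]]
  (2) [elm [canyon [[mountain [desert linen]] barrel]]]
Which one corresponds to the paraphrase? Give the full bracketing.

[elm [[canyon [mountain [desert linen]]] barrel]]

The paraphrase's head is the "barrel" part ("canyon mountain desert linen barrel"); its modifier is "elm".
That top-level split, carried through the inner groups, gives [elm [[canyon [mountain [desert linen]]] barrel]].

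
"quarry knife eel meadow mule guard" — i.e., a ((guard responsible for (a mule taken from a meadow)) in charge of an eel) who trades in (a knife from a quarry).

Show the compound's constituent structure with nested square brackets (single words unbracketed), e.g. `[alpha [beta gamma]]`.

At the top level: head "guard" (specifically "eel meadow mule guard"); modifier "quarry knife".
"quarry knife" → head "knife", modifier "quarry".
"eel meadow mule guard" → head "guard" (specifically "meadow mule guard"), modifier "eel".
"meadow mule guard" → head "guard", modifier "meadow mule".
"meadow mule" → head "mule", modifier "meadow".
Assembled: [[quarry knife] [eel [[meadow mule] guard]]].

[[quarry knife] [eel [[meadow mule] guard]]]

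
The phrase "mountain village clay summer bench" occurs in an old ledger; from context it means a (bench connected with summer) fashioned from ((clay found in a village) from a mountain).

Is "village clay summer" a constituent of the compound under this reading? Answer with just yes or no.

The top-level split is [mountain village clay] [summer bench]; the full structure is [[mountain [village clay]] [summer bench]].
"village clay summer" straddles a constituent boundary, so it is not a single unit.

no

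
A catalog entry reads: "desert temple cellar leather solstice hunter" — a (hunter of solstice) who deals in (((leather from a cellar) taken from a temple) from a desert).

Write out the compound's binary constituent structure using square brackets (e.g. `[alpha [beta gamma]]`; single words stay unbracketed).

At the top level: head "hunter" (specifically "solstice hunter"); modifier "desert temple cellar leather".
Inside "desert temple cellar leather": head "leather" (specifically "temple cellar leather"), modifier "desert".
Inside "temple cellar leather": head "leather" (specifically "cellar leather"), modifier "temple".
Inside "cellar leather": head "leather", modifier "cellar".
Inside "solstice hunter": head "hunter", modifier "solstice".
Assembled: [[desert [temple [cellar leather]]] [solstice hunter]].

[[desert [temple [cellar leather]]] [solstice hunter]]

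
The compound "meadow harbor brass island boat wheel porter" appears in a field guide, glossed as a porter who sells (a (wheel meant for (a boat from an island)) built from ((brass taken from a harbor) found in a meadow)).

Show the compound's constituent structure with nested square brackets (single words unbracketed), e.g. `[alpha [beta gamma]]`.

[[[meadow [harbor brass]] [[island boat] wheel]] porter]

Whole compound: head "porter", modifier "meadow harbor brass island boat wheel".
"meadow harbor brass island boat wheel" → head "wheel" (specifically "island boat wheel"), modifier "meadow harbor brass".
"meadow harbor brass" → head "brass" (specifically "harbor brass"), modifier "meadow".
"harbor brass" → head "brass", modifier "harbor".
"island boat wheel" → head "wheel", modifier "island boat".
"island boat" → head "boat", modifier "island".
So the structure is [[[meadow [harbor brass]] [[island boat] wheel]] porter].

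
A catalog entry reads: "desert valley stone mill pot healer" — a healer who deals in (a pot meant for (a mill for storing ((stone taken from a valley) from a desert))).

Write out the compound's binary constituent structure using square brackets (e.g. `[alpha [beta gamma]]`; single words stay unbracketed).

Whole compound: head "healer", modifier "desert valley stone mill pot".
Inside "desert valley stone mill pot": head "pot", modifier "desert valley stone mill".
Inside "desert valley stone mill": head "mill", modifier "desert valley stone".
Inside "desert valley stone": head "stone" (specifically "valley stone"), modifier "desert".
Inside "valley stone": head "stone", modifier "valley".
Putting it together: [[[[desert [valley stone]] mill] pot] healer].

[[[[desert [valley stone]] mill] pot] healer]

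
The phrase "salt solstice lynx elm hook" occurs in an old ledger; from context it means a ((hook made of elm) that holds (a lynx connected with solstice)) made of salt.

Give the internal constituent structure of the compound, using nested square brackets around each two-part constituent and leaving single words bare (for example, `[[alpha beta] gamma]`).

[salt [[solstice lynx] [elm hook]]]

At the top level: head "hook" (specifically "solstice lynx elm hook"); modifier "salt".
Inside "solstice lynx elm hook": head "hook" (specifically "elm hook"), modifier "solstice lynx".
Inside "solstice lynx": head "lynx", modifier "solstice".
Inside "elm hook": head "hook", modifier "elm".
So the structure is [salt [[solstice lynx] [elm hook]]].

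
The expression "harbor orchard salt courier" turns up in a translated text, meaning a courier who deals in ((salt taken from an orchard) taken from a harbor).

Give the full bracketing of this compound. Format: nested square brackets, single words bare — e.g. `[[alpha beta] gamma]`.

[[harbor [orchard salt]] courier]

The outermost head in the paraphrase is "courier", modified by "harbor orchard salt".
"harbor orchard salt" → head "salt" (specifically "orchard salt"), modifier "harbor".
"orchard salt" → head "salt", modifier "orchard".
So the structure is [[harbor [orchard salt]] courier].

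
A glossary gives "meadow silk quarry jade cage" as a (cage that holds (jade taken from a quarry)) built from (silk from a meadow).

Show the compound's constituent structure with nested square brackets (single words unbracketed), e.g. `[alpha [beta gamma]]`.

At the top level: head "cage" (specifically "quarry jade cage"); modifier "meadow silk".
Inside "meadow silk": head "silk", modifier "meadow".
Inside "quarry jade cage": head "cage", modifier "quarry jade".
Inside "quarry jade": head "jade", modifier "quarry".
So the structure is [[meadow silk] [[quarry jade] cage]].

[[meadow silk] [[quarry jade] cage]]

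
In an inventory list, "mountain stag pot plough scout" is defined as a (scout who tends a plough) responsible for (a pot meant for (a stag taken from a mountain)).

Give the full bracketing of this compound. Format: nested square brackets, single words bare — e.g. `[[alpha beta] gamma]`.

[[[mountain stag] pot] [plough scout]]

Whole compound: head "scout" (specifically "plough scout"), modifier "mountain stag pot".
Inside "mountain stag pot": head "pot", modifier "mountain stag".
Inside "mountain stag": head "stag", modifier "mountain".
Inside "plough scout": head "scout", modifier "plough".
So the structure is [[[mountain stag] pot] [plough scout]].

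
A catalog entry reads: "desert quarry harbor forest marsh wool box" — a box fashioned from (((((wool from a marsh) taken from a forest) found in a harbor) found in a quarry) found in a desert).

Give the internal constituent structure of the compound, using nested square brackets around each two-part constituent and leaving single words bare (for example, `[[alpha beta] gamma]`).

[[desert [quarry [harbor [forest [marsh wool]]]]] box]

At the top level: head "box"; modifier "desert quarry harbor forest marsh wool".
Inside "desert quarry harbor forest marsh wool": head "wool" (specifically "quarry harbor forest marsh wool"), modifier "desert".
Inside "quarry harbor forest marsh wool": head "wool" (specifically "harbor forest marsh wool"), modifier "quarry".
Inside "harbor forest marsh wool": head "wool" (specifically "forest marsh wool"), modifier "harbor".
Inside "forest marsh wool": head "wool" (specifically "marsh wool"), modifier "forest".
Inside "marsh wool": head "wool", modifier "marsh".
Assembled: [[desert [quarry [harbor [forest [marsh wool]]]]] box].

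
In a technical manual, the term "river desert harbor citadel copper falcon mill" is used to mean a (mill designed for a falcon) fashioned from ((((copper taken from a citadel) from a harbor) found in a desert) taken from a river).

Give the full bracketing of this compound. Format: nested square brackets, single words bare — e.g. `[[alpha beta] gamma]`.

[[river [desert [harbor [citadel copper]]]] [falcon mill]]

At the top level: head "mill" (specifically "falcon mill"); modifier "river desert harbor citadel copper".
"river desert harbor citadel copper" → head "copper" (specifically "desert harbor citadel copper"), modifier "river".
"desert harbor citadel copper" → head "copper" (specifically "harbor citadel copper"), modifier "desert".
"harbor citadel copper" → head "copper" (specifically "citadel copper"), modifier "harbor".
"citadel copper" → head "copper", modifier "citadel".
"falcon mill" → head "mill", modifier "falcon".
Assembled: [[river [desert [harbor [citadel copper]]]] [falcon mill]].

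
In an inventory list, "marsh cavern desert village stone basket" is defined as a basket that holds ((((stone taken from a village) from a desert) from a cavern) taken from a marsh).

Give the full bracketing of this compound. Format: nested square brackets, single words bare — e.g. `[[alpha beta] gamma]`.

The outermost head in the paraphrase is "basket", modified by "marsh cavern desert village stone".
Inside "marsh cavern desert village stone": head "stone" (specifically "cavern desert village stone"), modifier "marsh".
Inside "cavern desert village stone": head "stone" (specifically "desert village stone"), modifier "cavern".
Inside "desert village stone": head "stone" (specifically "village stone"), modifier "desert".
Inside "village stone": head "stone", modifier "village".
Putting it together: [[marsh [cavern [desert [village stone]]]] basket].

[[marsh [cavern [desert [village stone]]]] basket]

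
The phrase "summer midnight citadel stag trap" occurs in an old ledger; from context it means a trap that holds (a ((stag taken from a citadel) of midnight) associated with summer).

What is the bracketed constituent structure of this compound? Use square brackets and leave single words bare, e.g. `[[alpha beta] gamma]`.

[[summer [midnight [citadel stag]]] trap]

Whole compound: head "trap", modifier "summer midnight citadel stag".
Inside "summer midnight citadel stag": head "stag" (specifically "midnight citadel stag"), modifier "summer".
Inside "midnight citadel stag": head "stag" (specifically "citadel stag"), modifier "midnight".
Inside "citadel stag": head "stag", modifier "citadel".
So the structure is [[summer [midnight [citadel stag]]] trap].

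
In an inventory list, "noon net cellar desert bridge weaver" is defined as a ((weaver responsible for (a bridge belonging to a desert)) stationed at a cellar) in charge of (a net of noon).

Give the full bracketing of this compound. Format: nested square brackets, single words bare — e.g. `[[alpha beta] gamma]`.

[[noon net] [cellar [[desert bridge] weaver]]]

The outermost head in the paraphrase is "weaver" (specifically "cellar desert bridge weaver"), modified by "noon net".
"noon net" → head "net", modifier "noon".
"cellar desert bridge weaver" → head "weaver" (specifically "desert bridge weaver"), modifier "cellar".
"desert bridge weaver" → head "weaver", modifier "desert bridge".
"desert bridge" → head "bridge", modifier "desert".
Putting it together: [[noon net] [cellar [[desert bridge] weaver]]].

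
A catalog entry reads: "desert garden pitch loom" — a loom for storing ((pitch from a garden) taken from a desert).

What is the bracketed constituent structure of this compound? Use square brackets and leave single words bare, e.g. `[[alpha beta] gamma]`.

At the top level: head "loom"; modifier "desert garden pitch".
"desert garden pitch" → head "pitch" (specifically "garden pitch"), modifier "desert".
"garden pitch" → head "pitch", modifier "garden".
So the structure is [[desert [garden pitch]] loom].

[[desert [garden pitch]] loom]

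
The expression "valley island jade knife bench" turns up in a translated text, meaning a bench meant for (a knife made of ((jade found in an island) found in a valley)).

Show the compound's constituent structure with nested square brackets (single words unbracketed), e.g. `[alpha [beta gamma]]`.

Overall it is a kind of bench; the modifier is "valley island jade knife".
Inside "valley island jade knife": head "knife", modifier "valley island jade".
Inside "valley island jade": head "jade" (specifically "island jade"), modifier "valley".
Inside "island jade": head "jade", modifier "island".
Putting it together: [[[valley [island jade]] knife] bench].

[[[valley [island jade]] knife] bench]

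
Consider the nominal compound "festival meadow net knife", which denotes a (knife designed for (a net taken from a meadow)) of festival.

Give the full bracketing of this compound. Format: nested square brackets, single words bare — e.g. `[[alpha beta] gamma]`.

[festival [[meadow net] knife]]

At the top level: head "knife" (specifically "meadow net knife"); modifier "festival".
Within "meadow net knife", the head is "knife" and the modifier is "meadow net".
Within "meadow net", the head is "net" and the modifier is "meadow".
So the structure is [festival [[meadow net] knife]].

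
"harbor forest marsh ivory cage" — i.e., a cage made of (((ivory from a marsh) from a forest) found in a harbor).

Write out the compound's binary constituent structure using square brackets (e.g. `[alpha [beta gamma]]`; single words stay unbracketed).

[[harbor [forest [marsh ivory]]] cage]

Whole compound: head "cage", modifier "harbor forest marsh ivory".
Inside "harbor forest marsh ivory": head "ivory" (specifically "forest marsh ivory"), modifier "harbor".
Inside "forest marsh ivory": head "ivory" (specifically "marsh ivory"), modifier "forest".
Inside "marsh ivory": head "ivory", modifier "marsh".
Assembled: [[harbor [forest [marsh ivory]]] cage].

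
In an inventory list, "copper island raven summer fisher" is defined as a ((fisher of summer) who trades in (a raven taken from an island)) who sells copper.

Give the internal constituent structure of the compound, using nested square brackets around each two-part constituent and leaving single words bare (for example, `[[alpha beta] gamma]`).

[copper [[island raven] [summer fisher]]]

The outermost head in the paraphrase is "fisher" (specifically "island raven summer fisher"), modified by "copper".
Within "island raven summer fisher", the head is "fisher" (specifically "summer fisher") and the modifier is "island raven".
Within "island raven", the head is "raven" and the modifier is "island".
Within "summer fisher", the head is "fisher" and the modifier is "summer".
So the structure is [copper [[island raven] [summer fisher]]].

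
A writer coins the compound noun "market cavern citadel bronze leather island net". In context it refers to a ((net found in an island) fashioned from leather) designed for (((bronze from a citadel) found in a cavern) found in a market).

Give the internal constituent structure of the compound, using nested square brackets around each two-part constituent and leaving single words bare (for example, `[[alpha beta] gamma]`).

[[market [cavern [citadel bronze]]] [leather [island net]]]

Whole compound: head "net" (specifically "leather island net"), modifier "market cavern citadel bronze".
Inside "market cavern citadel bronze": head "bronze" (specifically "cavern citadel bronze"), modifier "market".
Inside "cavern citadel bronze": head "bronze" (specifically "citadel bronze"), modifier "cavern".
Inside "citadel bronze": head "bronze", modifier "citadel".
Inside "leather island net": head "net" (specifically "island net"), modifier "leather".
Inside "island net": head "net", modifier "island".
Putting it together: [[market [cavern [citadel bronze]]] [leather [island net]]].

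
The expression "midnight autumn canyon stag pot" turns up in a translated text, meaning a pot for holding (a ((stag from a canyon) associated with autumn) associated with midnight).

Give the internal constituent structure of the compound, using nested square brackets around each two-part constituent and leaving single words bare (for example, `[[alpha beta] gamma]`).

[[midnight [autumn [canyon stag]]] pot]

Overall it is a kind of pot; the modifier is "midnight autumn canyon stag".
Within "midnight autumn canyon stag", the head is "stag" (specifically "autumn canyon stag") and the modifier is "midnight".
Within "autumn canyon stag", the head is "stag" (specifically "canyon stag") and the modifier is "autumn".
Within "canyon stag", the head is "stag" and the modifier is "canyon".
Putting it together: [[midnight [autumn [canyon stag]]] pot].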